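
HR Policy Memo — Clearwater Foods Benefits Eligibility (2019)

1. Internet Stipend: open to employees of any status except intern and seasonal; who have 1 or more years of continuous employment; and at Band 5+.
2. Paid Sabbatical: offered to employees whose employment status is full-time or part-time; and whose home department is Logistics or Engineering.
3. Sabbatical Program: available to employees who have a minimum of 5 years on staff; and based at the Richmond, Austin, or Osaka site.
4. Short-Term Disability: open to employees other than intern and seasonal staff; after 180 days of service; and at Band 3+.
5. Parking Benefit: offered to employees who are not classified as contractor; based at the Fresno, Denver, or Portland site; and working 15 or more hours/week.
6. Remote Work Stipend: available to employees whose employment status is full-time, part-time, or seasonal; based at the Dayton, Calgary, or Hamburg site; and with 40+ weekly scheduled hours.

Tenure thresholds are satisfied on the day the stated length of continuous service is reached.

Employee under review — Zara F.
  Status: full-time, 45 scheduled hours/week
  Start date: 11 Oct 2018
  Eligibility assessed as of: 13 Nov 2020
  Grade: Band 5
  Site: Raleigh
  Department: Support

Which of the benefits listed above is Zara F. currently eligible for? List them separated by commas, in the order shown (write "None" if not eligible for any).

Internet Stipend, Short-Term Disability

Service from 11 Oct 2018 to 13 Nov 2020: 764 days.
Internet Stipend — status full-time ✓ (not excluded); service 764 days ≥ 1 year (≈365 days) ✓; grade Band 5 ≥ Band 5 ✓ → eligible.
Paid Sabbatical — status full-time ✓; dept Support ✗ → not eligible.
Sabbatical Program — service 764 days < 5 years (≈1825 days) ✗ → not eligible.
Short-Term Disability — status full-time ✓ (not excluded); service 764 days ≥ 180 days ✓; grade Band 5 ≥ Band 3 ✓ → eligible.
Parking Benefit — status full-time ✓ (not excluded); site Raleigh ✗ (not Fresno, Denver, or Portland) → not eligible.
Remote Work Stipend — status full-time ✓; site Raleigh ✗ (not Dayton, Calgary, or Hamburg) → not eligible.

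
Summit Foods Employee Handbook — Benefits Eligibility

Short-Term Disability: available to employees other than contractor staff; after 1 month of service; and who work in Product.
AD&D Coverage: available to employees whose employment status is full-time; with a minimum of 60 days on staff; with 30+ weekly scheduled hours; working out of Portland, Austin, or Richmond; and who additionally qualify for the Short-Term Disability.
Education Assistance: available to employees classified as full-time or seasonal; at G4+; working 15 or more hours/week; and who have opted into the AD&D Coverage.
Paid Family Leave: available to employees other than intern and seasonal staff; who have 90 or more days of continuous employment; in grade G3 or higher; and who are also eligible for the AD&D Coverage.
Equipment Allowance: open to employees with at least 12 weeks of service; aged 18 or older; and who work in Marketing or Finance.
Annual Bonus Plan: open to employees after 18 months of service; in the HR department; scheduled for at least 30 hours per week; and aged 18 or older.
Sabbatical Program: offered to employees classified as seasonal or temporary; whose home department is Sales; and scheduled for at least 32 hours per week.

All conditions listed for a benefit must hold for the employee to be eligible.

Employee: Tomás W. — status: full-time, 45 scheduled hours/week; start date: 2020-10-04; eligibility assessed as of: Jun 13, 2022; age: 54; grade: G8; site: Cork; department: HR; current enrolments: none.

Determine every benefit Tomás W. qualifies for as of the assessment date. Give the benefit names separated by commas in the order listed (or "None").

Annual Bonus Plan

Service from 2020-10-04 to Jun 13, 2022: 617 days.
Short-Term Disability — status full-time ✓ (not excluded); service 617 days ≥ 1 month (≈30 days) ✓; dept HR ✗ → not eligible.
AD&D Coverage — status full-time ✓; service 617 days ≥ 60 days ✓; 45 hrs/wk ≥ 30 ✓; site Cork ✗ (not Portland, Austin, or Richmond) → not eligible.
Education Assistance — status full-time ✓; grade G8 ≥ G4 ✓; 45 hrs/wk ≥ 15 ✓; not enrolled in AD&D Coverage ✗ → not eligible.
Paid Family Leave — status full-time ✓ (not excluded); service 617 days ≥ 90 days ✓; grade G8 ≥ G3 ✓; not eligible for AD&D Coverage ✗ → not eligible.
Equipment Allowance — service 617 days ≥ 12 weeks (≈84 days) ✓; age 54 ≥ 18 ✓; dept HR ✗ → not eligible.
Annual Bonus Plan — service 617 days ≥ 18 months (≈540 days) ✓; dept HR ✓; 45 hrs/wk ≥ 30 ✓; age 54 ≥ 18 ✓ → eligible.
Sabbatical Program — status full-time ✗ (requires seasonal or temporary) → not eligible.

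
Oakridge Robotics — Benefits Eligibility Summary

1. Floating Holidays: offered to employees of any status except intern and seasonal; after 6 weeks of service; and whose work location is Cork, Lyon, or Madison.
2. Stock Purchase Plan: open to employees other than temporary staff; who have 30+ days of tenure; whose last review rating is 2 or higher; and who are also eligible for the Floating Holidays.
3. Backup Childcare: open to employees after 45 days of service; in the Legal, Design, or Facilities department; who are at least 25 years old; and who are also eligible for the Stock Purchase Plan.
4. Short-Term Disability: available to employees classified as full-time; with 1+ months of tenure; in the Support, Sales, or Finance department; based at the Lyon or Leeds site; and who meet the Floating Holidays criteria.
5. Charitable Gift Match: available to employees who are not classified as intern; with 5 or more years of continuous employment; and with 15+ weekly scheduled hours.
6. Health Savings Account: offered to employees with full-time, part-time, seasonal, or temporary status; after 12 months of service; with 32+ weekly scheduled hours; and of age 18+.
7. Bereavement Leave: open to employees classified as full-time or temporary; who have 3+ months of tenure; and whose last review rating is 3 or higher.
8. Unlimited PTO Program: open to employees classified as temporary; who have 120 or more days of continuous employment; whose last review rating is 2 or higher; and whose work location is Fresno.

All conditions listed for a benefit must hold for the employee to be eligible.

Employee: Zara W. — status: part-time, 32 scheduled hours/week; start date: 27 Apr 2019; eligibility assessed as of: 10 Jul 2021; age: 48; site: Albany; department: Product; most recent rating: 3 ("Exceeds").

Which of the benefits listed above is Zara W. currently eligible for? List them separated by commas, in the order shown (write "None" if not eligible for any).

Health Savings Account

Service from 27 Apr 2019 to 10 Jul 2021: 805 days.
Floating Holidays — status part-time ✓ (not excluded); service 805 days ≥ 6 weeks (≈42 days) ✓; site Albany ✗ (not Cork, Lyon, or Madison) → not eligible.
Stock Purchase Plan — status part-time ✓ (not excluded); service 805 days ≥ 30 days ✓; rating 3 ≥ 2 ✓; not eligible for Floating Holidays ✗ → not eligible.
Backup Childcare — service 805 days ≥ 45 days ✓; dept Product ✗ → not eligible.
Short-Term Disability — status part-time ✗ (requires full-time) → not eligible.
Charitable Gift Match — status part-time ✓ (not excluded); service 805 days < 5 years (≈1825 days) ✗ → not eligible.
Health Savings Account — status part-time ✓; service 805 days ≥ 12 months (≈360 days) ✓; 32 hrs/wk ≥ 32 ✓; age 48 ≥ 18 ✓ → eligible.
Bereavement Leave — status part-time ✗ (requires full-time or temporary) → not eligible.
Unlimited PTO Program — status part-time ✗ (requires temporary) → not eligible.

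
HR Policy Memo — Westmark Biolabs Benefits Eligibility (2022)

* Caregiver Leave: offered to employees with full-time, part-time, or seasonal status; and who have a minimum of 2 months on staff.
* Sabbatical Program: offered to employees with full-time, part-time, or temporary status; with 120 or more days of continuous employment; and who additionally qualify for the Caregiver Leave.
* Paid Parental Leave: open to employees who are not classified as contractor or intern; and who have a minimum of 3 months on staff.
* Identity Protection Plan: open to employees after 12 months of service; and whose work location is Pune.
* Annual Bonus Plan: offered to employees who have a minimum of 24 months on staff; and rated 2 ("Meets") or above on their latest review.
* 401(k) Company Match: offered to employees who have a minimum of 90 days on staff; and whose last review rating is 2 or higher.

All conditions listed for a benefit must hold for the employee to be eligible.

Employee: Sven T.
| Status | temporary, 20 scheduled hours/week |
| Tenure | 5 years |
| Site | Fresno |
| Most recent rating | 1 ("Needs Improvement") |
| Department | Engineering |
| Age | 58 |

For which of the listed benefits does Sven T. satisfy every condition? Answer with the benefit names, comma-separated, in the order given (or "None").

Paid Parental Leave

Caregiver Leave — status temporary ✗ (requires full-time, part-time, or seasonal) → not eligible.
Sabbatical Program — status temporary ✓; service 5 years ≥ 120 days ✓; not eligible for Caregiver Leave ✗ → not eligible.
Paid Parental Leave — status temporary ✓ (not excluded); service 5 years ≥ 3 months (≈90 days) ✓ → eligible.
Identity Protection Plan — service 5 years ≥ 12 months (≈360 days) ✓; site Fresno ✗ (not Pune) → not eligible.
Annual Bonus Plan — service 5 years ≥ 24 months (≈720 days) ✓; rating 1 < 2 ✗ → not eligible.
401(k) Company Match — service 5 years ≥ 90 days ✓; rating 1 < 2 ✗ → not eligible.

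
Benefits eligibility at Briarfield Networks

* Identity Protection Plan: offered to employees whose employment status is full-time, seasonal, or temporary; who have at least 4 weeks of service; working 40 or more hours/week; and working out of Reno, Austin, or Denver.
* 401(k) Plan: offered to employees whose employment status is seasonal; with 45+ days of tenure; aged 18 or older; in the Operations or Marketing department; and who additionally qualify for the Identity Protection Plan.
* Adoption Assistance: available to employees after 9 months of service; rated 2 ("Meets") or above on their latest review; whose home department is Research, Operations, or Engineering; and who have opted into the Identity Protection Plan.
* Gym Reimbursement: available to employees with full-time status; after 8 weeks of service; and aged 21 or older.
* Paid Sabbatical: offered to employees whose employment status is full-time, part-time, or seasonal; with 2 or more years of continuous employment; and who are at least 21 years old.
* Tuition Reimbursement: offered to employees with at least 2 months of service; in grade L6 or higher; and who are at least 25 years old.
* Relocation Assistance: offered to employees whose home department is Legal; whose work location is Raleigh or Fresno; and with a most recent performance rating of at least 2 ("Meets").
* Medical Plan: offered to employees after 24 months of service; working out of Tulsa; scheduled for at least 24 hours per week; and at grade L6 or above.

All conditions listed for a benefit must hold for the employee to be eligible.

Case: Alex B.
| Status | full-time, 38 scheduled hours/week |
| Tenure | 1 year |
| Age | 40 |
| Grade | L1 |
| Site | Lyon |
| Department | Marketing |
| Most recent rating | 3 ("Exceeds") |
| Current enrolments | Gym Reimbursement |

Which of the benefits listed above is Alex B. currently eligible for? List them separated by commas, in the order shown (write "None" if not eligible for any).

Identity Protection Plan — status full-time ✓; service 1 year ≥ 4 weeks (≈28 days) ✓; 38 hrs/wk < 40 ✗ → not eligible.
401(k) Plan — status full-time ✗ (requires seasonal) → not eligible.
Adoption Assistance — service 1 year ≥ 9 months (≈270 days) ✓; rating 3 ≥ 2 ✓; dept Marketing ✗ → not eligible.
Gym Reimbursement — status full-time ✓; service 1 year ≥ 8 weeks (≈56 days) ✓; age 40 ≥ 21 ✓ → eligible.
Paid Sabbatical — status full-time ✓; service 1 year < 2 years ✗ → not eligible.
Tuition Reimbursement — service 1 year ≥ 2 months (≈60 days) ✓; grade L1 < L6 ✗ → not eligible.
Relocation Assistance — dept Marketing ✗ → not eligible.
Medical Plan — service 1 year < 24 months (≈720 days) ✗ → not eligible.

Gym Reimbursement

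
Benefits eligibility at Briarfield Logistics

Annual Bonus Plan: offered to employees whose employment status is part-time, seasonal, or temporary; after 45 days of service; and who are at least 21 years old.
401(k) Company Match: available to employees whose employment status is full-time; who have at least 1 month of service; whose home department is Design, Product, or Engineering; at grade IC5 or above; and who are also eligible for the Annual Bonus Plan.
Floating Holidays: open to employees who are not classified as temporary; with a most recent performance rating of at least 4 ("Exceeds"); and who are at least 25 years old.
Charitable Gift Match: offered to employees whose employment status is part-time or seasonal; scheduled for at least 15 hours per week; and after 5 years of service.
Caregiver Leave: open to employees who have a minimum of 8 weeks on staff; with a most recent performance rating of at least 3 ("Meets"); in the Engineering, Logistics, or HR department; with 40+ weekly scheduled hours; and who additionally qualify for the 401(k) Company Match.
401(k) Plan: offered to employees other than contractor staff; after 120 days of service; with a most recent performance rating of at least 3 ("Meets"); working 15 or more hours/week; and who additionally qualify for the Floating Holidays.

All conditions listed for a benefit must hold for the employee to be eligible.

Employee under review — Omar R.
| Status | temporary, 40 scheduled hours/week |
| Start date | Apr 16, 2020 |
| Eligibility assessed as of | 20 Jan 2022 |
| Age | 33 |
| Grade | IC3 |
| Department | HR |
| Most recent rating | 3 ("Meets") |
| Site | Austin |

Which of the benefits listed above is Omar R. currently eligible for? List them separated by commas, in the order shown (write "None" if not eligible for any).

Service from Apr 16, 2020 to 20 Jan 2022: 644 days.
Annual Bonus Plan — status temporary ✓; service 644 days ≥ 45 days ✓; age 33 ≥ 21 ✓ → eligible.
401(k) Company Match — status temporary ✗ (requires full-time) → not eligible.
Floating Holidays — status temporary ✗ (excluded) → not eligible.
Charitable Gift Match — status temporary ✗ (requires part-time or seasonal) → not eligible.
Caregiver Leave — service 644 days ≥ 8 weeks (≈56 days) ✓; rating 3 ≥ 3 ✓; dept HR ✓; 40 hrs/wk ≥ 40 ✓; not eligible for 401(k) Company Match ✗ → not eligible.
401(k) Plan — status temporary ✓ (not excluded); service 644 days ≥ 120 days ✓; rating 3 ≥ 3 ✓; 40 hrs/wk ≥ 15 ✓; not eligible for Floating Holidays ✗ → not eligible.

Annual Bonus Plan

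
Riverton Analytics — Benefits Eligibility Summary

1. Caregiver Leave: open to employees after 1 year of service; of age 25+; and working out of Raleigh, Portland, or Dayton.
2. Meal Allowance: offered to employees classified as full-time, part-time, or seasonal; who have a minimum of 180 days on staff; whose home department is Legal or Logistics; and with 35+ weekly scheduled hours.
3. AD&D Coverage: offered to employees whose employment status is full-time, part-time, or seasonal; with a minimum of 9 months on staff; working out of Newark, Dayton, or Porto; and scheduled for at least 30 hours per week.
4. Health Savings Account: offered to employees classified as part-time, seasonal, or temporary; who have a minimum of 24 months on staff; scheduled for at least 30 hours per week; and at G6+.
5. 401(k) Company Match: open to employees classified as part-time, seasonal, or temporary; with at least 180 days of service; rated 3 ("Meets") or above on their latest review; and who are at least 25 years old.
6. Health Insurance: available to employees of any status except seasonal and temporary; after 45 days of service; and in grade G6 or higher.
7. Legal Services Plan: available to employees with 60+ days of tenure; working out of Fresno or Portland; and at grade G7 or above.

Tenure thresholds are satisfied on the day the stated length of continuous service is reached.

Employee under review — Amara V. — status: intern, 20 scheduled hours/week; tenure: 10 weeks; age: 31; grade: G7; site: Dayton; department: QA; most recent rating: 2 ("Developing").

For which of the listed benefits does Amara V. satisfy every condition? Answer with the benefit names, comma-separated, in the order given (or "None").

Health Insurance

Caregiver Leave — service 10 weeks < 1 year (≈365 days) ✗ → not eligible.
Meal Allowance — status intern ✗ (requires full-time, part-time, or seasonal) → not eligible.
AD&D Coverage — status intern ✗ (requires full-time, part-time, or seasonal) → not eligible.
Health Savings Account — status intern ✗ (requires part-time, seasonal, or temporary) → not eligible.
401(k) Company Match — status intern ✗ (requires part-time, seasonal, or temporary) → not eligible.
Health Insurance — status intern ✓ (not excluded); service 10 weeks ≥ 45 days ✓; grade G7 ≥ G6 ✓ → eligible.
Legal Services Plan — service 10 weeks ≥ 60 days ✓; site Dayton ✗ (not Fresno or Portland) → not eligible.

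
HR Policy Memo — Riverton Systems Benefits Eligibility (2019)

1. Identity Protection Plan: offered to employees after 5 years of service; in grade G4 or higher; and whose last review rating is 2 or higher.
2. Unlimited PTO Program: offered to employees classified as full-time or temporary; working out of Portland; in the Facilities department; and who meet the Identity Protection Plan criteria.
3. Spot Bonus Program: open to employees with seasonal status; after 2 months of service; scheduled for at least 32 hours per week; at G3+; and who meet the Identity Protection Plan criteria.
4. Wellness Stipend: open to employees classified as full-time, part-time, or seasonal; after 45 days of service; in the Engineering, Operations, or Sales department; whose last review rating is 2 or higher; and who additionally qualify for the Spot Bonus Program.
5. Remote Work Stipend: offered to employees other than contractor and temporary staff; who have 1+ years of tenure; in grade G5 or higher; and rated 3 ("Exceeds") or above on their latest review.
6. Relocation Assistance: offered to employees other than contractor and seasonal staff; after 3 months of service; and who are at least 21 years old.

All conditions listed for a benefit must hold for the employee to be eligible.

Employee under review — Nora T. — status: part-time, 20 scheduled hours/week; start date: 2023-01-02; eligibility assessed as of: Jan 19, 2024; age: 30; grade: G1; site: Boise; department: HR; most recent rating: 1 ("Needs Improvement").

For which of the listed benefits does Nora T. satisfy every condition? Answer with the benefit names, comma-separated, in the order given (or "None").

Service from 2023-01-02 to Jan 19, 2024: 382 days.
Identity Protection Plan — service 382 days < 5 years (≈1825 days) ✗ → not eligible.
Unlimited PTO Program — status part-time ✗ (requires full-time or temporary) → not eligible.
Spot Bonus Program — status part-time ✗ (requires seasonal) → not eligible.
Wellness Stipend — status part-time ✓; service 382 days ≥ 45 days ✓; dept HR ✗ → not eligible.
Remote Work Stipend — status part-time ✓ (not excluded); service 382 days ≥ 1 year (≈365 days) ✓; grade G1 < G5 ✗ → not eligible.
Relocation Assistance — status part-time ✓ (not excluded); service 382 days ≥ 3 months (≈90 days) ✓; age 30 ≥ 21 ✓ → eligible.

Relocation Assistance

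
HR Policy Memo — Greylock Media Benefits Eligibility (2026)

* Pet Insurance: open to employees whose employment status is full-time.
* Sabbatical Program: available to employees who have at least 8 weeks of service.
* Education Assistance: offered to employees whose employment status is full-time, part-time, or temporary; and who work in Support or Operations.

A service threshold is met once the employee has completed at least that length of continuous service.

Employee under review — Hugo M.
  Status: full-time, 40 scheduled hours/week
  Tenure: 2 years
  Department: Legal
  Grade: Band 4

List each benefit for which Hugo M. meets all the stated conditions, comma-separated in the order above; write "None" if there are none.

Pet Insurance — status full-time ✓ → eligible.
Sabbatical Program — service 2 years ≥ 8 weeks (≈56 days) ✓ → eligible.
Education Assistance — status full-time ✓; dept Legal ✗ → not eligible.

Pet Insurance, Sabbatical Program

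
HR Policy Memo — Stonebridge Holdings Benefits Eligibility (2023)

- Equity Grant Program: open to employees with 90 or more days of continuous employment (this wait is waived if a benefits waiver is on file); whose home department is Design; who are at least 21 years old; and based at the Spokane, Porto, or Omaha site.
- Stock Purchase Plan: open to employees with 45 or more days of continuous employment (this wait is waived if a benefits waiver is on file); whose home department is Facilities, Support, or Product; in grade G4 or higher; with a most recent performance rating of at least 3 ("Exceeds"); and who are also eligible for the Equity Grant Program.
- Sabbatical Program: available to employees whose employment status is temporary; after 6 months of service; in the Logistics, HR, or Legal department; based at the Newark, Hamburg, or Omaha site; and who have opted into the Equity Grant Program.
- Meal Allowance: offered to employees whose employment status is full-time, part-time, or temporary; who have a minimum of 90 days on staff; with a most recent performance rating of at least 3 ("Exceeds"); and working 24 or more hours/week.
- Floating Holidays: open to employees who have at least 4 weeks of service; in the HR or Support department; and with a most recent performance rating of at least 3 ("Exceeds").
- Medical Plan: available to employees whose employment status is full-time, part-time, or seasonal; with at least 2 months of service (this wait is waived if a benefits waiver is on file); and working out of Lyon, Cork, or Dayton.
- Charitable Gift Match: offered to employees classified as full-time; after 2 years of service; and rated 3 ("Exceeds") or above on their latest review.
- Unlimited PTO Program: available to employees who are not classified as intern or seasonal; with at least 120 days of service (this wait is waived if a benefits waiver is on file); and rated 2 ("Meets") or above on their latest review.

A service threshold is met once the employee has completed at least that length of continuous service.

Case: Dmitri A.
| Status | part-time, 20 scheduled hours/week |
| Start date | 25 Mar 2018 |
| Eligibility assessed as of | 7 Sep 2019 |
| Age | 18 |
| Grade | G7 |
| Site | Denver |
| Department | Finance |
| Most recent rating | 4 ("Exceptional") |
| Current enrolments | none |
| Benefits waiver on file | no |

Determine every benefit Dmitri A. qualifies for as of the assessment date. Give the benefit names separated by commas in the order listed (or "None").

Unlimited PTO Program

Service from 25 Mar 2018 to 7 Sep 2019: 531 days.
Equity Grant Program — no waiver, service 531 days ≥ 90 days ✓; dept Finance ✗ → not eligible.
Stock Purchase Plan — no waiver, service 531 days ≥ 45 days ✓; dept Finance ✗ → not eligible.
Sabbatical Program — status part-time ✗ (requires temporary) → not eligible.
Meal Allowance — status part-time ✓; service 531 days ≥ 90 days ✓; rating 4 ≥ 3 ✓; 20 hrs/wk < 24 ✗ → not eligible.
Floating Holidays — service 531 days ≥ 4 weeks (≈28 days) ✓; dept Finance ✗ → not eligible.
Medical Plan — status part-time ✓; no waiver, service 531 days ≥ 2 months (≈60 days) ✓; site Denver ✗ (not Lyon, Cork, or Dayton) → not eligible.
Charitable Gift Match — status part-time ✗ (requires full-time) → not eligible.
Unlimited PTO Program — status part-time ✓ (not excluded); no waiver, service 531 days ≥ 120 days ✓; rating 4 ≥ 2 ✓ → eligible.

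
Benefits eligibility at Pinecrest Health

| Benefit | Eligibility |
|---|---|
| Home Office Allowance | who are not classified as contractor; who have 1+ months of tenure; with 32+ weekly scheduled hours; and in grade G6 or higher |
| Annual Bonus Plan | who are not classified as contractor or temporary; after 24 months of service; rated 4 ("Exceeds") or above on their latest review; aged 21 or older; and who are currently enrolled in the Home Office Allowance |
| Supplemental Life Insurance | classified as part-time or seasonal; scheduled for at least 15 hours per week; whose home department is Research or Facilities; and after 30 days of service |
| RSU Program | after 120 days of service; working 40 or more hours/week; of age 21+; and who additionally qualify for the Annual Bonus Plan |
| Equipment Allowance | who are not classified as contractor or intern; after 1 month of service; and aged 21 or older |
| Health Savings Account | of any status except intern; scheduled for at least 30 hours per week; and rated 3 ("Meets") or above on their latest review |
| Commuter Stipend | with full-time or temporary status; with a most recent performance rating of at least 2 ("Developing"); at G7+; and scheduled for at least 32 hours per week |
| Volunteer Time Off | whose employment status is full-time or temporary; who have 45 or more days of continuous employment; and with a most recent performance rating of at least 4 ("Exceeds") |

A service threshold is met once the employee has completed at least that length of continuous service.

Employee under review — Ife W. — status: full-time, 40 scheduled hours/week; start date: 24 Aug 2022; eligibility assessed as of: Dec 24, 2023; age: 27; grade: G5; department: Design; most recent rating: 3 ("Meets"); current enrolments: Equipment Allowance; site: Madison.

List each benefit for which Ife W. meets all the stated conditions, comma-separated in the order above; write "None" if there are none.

Equipment Allowance, Health Savings Account

Service from 24 Aug 2022 to Dec 24, 2023: 487 days.
Home Office Allowance — status full-time ✓ (not excluded); service 487 days ≥ 1 month (≈30 days) ✓; 40 hrs/wk ≥ 32 ✓; grade G5 < G6 ✗ → not eligible.
Annual Bonus Plan — status full-time ✓ (not excluded); service 487 days < 24 months (≈720 days) ✗ → not eligible.
Supplemental Life Insurance — status full-time ✗ (requires part-time or seasonal) → not eligible.
RSU Program — service 487 days ≥ 120 days ✓; 40 hrs/wk ≥ 40 ✓; age 27 ≥ 21 ✓; not eligible for Annual Bonus Plan ✗ → not eligible.
Equipment Allowance — status full-time ✓ (not excluded); service 487 days ≥ 1 month (≈30 days) ✓; age 27 ≥ 21 ✓ → eligible.
Health Savings Account — status full-time ✓ (not excluded); 40 hrs/wk ≥ 30 ✓; rating 3 ≥ 3 ✓ → eligible.
Commuter Stipend — status full-time ✓; rating 3 ≥ 2 ✓; grade G5 < G7 ✗ → not eligible.
Volunteer Time Off — status full-time ✓; service 487 days ≥ 45 days ✓; rating 3 < 4 ✗ → not eligible.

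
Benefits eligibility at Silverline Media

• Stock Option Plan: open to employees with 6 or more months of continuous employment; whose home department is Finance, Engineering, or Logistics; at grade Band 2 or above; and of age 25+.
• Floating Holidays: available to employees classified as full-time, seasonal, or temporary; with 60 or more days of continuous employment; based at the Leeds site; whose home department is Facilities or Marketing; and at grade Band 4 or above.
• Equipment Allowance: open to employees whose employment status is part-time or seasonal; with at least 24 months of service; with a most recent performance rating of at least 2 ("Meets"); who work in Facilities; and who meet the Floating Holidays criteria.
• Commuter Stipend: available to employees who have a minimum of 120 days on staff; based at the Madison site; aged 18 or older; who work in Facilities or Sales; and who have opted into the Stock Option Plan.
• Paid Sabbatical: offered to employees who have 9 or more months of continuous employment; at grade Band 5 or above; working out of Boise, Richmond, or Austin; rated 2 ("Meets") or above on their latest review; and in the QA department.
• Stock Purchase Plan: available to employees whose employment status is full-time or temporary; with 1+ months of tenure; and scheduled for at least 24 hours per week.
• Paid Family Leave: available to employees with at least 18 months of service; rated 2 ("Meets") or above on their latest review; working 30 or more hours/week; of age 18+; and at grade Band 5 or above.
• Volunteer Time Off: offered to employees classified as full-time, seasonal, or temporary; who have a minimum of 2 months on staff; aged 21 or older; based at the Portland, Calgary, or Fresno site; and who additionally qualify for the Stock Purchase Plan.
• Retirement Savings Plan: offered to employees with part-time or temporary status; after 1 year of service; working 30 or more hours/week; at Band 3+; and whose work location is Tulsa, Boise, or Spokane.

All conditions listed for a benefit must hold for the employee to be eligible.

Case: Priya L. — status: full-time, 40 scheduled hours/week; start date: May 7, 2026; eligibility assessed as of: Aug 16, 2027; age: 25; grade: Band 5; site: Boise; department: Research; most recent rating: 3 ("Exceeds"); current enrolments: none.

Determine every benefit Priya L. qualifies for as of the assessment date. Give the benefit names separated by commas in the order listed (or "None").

Stock Purchase Plan

Service from May 7, 2026 to Aug 16, 2027: 466 days.
Stock Option Plan — service 466 days ≥ 6 months (≈180 days) ✓; dept Research ✗ → not eligible.
Floating Holidays — status full-time ✓; service 466 days ≥ 60 days ✓; site Boise ✗ (not Leeds) → not eligible.
Equipment Allowance — status full-time ✗ (requires part-time or seasonal) → not eligible.
Commuter Stipend — service 466 days ≥ 120 days ✓; site Boise ✗ (not Madison) → not eligible.
Paid Sabbatical — service 466 days ≥ 9 months (≈270 days) ✓; grade Band 5 ≥ Band 5 ✓; site Boise ✓; rating 3 ≥ 2 ✓; dept Research ✗ → not eligible.
Stock Purchase Plan — status full-time ✓; service 466 days ≥ 1 month (≈30 days) ✓; 40 hrs/wk ≥ 24 ✓ → eligible.
Paid Family Leave — service 466 days < 18 months (≈540 days) ✗ → not eligible.
Volunteer Time Off — status full-time ✓; service 466 days ≥ 2 months (≈60 days) ✓; age 25 ≥ 21 ✓; site Boise ✗ (not Portland, Calgary, or Fresno) → not eligible.
Retirement Savings Plan — status full-time ✗ (requires part-time or temporary) → not eligible.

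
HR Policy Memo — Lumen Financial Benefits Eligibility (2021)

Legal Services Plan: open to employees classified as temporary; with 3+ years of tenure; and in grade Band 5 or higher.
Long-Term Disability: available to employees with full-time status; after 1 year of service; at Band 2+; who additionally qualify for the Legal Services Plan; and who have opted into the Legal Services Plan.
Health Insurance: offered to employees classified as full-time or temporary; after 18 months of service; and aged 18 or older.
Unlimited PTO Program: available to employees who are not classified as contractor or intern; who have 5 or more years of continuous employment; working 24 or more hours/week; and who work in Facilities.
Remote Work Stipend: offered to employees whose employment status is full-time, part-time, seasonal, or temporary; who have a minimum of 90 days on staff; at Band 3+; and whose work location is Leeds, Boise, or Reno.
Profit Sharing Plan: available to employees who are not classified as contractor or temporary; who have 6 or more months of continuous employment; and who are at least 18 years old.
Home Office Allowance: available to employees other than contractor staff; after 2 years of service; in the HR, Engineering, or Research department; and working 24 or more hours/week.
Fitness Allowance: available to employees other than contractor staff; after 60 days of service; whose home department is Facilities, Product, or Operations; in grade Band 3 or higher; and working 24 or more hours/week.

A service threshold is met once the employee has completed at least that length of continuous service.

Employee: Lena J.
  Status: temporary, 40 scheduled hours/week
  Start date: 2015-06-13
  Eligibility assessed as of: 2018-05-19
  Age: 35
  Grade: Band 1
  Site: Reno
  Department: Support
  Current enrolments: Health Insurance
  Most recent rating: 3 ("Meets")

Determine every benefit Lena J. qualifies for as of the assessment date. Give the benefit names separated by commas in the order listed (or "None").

Health Insurance

Service from 2015-06-13 to 2018-05-19: 1071 days.
Legal Services Plan — status temporary ✓; service 1071 days < 3 years (≈1095 days) ✗ → not eligible.
Long-Term Disability — status temporary ✗ (requires full-time) → not eligible.
Health Insurance — status temporary ✓; service 1071 days ≥ 18 months (≈540 days) ✓; age 35 ≥ 18 ✓ → eligible.
Unlimited PTO Program — status temporary ✓ (not excluded); service 1071 days < 5 years (≈1825 days) ✗ → not eligible.
Remote Work Stipend — status temporary ✓; service 1071 days ≥ 90 days ✓; grade Band 1 < Band 3 ✗ → not eligible.
Profit Sharing Plan — status temporary ✗ (excluded) → not eligible.
Home Office Allowance — status temporary ✓ (not excluded); service 1071 days ≥ 2 years (≈730 days) ✓; dept Support ✗ → not eligible.
Fitness Allowance — status temporary ✓ (not excluded); service 1071 days ≥ 60 days ✓; dept Support ✗ → not eligible.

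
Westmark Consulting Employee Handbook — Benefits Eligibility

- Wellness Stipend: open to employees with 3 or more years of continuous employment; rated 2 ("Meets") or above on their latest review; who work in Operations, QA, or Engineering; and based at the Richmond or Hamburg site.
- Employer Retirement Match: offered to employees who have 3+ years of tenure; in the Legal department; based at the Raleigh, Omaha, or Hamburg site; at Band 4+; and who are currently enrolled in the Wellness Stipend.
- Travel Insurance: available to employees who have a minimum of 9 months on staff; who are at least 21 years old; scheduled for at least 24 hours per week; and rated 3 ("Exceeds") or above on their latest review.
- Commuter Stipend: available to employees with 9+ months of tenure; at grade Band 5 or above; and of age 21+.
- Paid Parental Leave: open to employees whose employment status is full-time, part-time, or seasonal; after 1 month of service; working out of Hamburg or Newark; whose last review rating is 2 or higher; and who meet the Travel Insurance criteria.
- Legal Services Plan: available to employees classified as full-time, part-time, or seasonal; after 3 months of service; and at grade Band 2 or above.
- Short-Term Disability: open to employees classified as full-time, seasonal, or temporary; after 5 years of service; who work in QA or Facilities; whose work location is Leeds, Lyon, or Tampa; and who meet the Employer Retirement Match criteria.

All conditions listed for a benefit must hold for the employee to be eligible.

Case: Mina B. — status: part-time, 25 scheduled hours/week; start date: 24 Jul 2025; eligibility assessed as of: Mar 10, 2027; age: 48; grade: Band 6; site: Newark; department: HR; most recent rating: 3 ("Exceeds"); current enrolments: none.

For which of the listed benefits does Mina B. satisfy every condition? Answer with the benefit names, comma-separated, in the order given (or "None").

Travel Insurance, Commuter Stipend, Paid Parental Leave, Legal Services Plan

Service from 24 Jul 2025 to Mar 10, 2027: 594 days.
Wellness Stipend — service 594 days < 3 years (≈1095 days) ✗ → not eligible.
Employer Retirement Match — service 594 days < 3 years (≈1095 days) ✗ → not eligible.
Travel Insurance — service 594 days ≥ 9 months (≈270 days) ✓; age 48 ≥ 21 ✓; 25 hrs/wk ≥ 24 ✓; rating 3 ≥ 3 ✓ → eligible.
Commuter Stipend — service 594 days ≥ 9 months (≈270 days) ✓; grade Band 6 ≥ Band 5 ✓; age 48 ≥ 21 ✓ → eligible.
Paid Parental Leave — status part-time ✓; service 594 days ≥ 1 month (≈30 days) ✓; site Newark ✓; rating 3 ≥ 2 ✓; eligible for Travel Insurance ✓ → eligible.
Legal Services Plan — status part-time ✓; service 594 days ≥ 3 months (≈90 days) ✓; grade Band 6 ≥ Band 2 ✓ → eligible.
Short-Term Disability — status part-time ✗ (requires full-time, seasonal, or temporary) → not eligible.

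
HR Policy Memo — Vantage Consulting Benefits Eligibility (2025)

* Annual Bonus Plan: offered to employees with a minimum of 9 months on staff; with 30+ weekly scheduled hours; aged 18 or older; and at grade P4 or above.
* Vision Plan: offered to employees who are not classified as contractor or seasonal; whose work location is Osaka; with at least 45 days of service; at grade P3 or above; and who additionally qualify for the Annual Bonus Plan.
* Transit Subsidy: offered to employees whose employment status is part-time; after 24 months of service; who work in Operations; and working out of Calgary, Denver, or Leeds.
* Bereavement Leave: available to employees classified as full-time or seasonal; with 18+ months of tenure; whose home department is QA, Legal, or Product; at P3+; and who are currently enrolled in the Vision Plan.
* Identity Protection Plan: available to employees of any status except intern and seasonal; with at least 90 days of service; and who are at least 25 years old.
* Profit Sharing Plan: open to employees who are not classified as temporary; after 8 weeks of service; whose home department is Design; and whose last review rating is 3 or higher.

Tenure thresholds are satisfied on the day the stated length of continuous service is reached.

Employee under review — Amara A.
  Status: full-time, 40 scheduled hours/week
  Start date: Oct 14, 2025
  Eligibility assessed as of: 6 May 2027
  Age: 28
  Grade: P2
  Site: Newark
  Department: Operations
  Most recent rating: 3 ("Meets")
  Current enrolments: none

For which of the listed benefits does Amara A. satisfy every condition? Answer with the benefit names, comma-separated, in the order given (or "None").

Service from Oct 14, 2025 to 6 May 2027: 569 days.
Annual Bonus Plan — service 569 days ≥ 9 months (≈270 days) ✓; 40 hrs/wk ≥ 30 ✓; age 28 ≥ 18 ✓; grade P2 < P4 ✗ → not eligible.
Vision Plan — status full-time ✓ (not excluded); site Newark ✗ (not Osaka) → not eligible.
Transit Subsidy — status full-time ✗ (requires part-time) → not eligible.
Bereavement Leave — status full-time ✓; service 569 days ≥ 18 months (≈540 days) ✓; dept Operations ✗ → not eligible.
Identity Protection Plan — status full-time ✓ (not excluded); service 569 days ≥ 90 days ✓; age 28 ≥ 25 ✓ → eligible.
Profit Sharing Plan — status full-time ✓ (not excluded); service 569 days ≥ 8 weeks (≈56 days) ✓; dept Operations ✗ → not eligible.

Identity Protection Plan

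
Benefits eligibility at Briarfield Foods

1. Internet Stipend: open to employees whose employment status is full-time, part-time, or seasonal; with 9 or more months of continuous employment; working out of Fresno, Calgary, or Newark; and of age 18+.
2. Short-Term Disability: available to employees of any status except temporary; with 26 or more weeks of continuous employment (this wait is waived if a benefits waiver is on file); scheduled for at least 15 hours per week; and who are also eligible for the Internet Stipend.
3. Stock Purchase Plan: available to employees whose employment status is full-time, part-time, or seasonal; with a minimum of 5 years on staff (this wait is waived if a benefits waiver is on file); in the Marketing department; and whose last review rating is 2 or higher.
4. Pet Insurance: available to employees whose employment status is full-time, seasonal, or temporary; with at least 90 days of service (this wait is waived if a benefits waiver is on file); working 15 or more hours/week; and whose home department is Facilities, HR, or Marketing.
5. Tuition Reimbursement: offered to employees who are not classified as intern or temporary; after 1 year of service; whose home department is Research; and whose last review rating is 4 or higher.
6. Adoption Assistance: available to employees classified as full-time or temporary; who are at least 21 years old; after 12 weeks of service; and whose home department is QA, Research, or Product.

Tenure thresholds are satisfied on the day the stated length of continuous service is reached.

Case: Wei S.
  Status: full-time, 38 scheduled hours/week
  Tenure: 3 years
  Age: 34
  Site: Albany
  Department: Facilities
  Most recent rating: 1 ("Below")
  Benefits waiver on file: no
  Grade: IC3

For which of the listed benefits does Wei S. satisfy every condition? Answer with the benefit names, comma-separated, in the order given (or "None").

Pet Insurance

Internet Stipend — status full-time ✓; service 3 years ≥ 9 months (≈270 days) ✓; site Albany ✗ (not Fresno, Calgary, or Newark) → not eligible.
Short-Term Disability — status full-time ✓ (not excluded); no waiver, service 3 years ≥ 26 weeks (≈182 days) ✓; 38 hrs/wk ≥ 15 ✓; not eligible for Internet Stipend ✗ → not eligible.
Stock Purchase Plan — status full-time ✓; no waiver, service 3 years < 5 years ✗ → not eligible.
Pet Insurance — status full-time ✓; no waiver, service 3 years ≥ 90 days ✓; 38 hrs/wk ≥ 15 ✓; dept Facilities ✓ → eligible.
Tuition Reimbursement — status full-time ✓ (not excluded); service 3 years ≥ 1 year ✓; dept Facilities ✗ → not eligible.
Adoption Assistance — status full-time ✓; age 34 ≥ 21 ✓; service 3 years ≥ 12 weeks (≈84 days) ✓; dept Facilities ✗ → not eligible.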